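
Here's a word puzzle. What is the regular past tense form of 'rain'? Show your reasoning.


Apply rule: Add -ed. 'rain' becomes 'rained'.

rained


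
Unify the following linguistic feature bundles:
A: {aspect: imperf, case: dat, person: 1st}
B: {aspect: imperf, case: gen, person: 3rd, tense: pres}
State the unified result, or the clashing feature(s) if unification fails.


Compare features:
aspect: A=imperf vs B=imperf -> unified: imperf
case: A=dat vs B=gen -> CLASH
person: A=1st vs B=3rd -> CLASH
tense: A=_ vs B=pres -> unified: pres
Clashes detected on features 'case' (dat vs gen) and 'person' (1st vs 3rd); unification fails.

CLASH on 'case' (dat vs gen) and 'person' (1st vs 3rd)


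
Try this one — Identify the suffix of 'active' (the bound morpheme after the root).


The word 'active' = 'act' (root) + '-ive' (suffix). The suffix is '-ive'.

ive


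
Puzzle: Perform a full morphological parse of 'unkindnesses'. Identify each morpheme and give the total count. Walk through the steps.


Step 1: Identify prefix: 'un' (meaning: not/reverse)
Step 2: Identify root: 'kind'
Step 3: Identify suffix(es): 'ness, es'
Decomposition: un- (prefix: not/reverse) + kind (root) + -ness (suffix: state of) + -es (plural)
Total morphemes: 4

4 morphemes (un- (prefix: not/reverse) + kind (root) + -ness (suffix: state of) + -es (plural))


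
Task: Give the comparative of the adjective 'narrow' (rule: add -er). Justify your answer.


Apply comparative formation (add -er): 'narrow' -> 'narrower'.

narrower


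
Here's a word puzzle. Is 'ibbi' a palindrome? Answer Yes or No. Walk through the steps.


Forward: 'ibbi'
Reversed: 'ibbi'
They are identical.

Yes


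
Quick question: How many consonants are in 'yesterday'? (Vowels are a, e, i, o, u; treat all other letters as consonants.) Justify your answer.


Consonants in 'yesterday': y, s, t, r, d, y = 6 consonants.

6


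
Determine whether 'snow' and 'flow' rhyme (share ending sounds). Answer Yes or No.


Rime (stressed vowel + following sounds) of 'snow': -ow = /oʊ/
Rime of 'flow': -ow = /oʊ/
/oʊ/ and /oʊ/ are the same ending sound, so the words rhyme.

Yes


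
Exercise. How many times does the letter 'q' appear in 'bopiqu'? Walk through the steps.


Letter 'q' in 'bopiqu': found at position(s) 5 = 1 occurrence(s).

1


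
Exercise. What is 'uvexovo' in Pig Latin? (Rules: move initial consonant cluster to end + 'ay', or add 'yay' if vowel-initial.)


'uvexovo' starts with a vowel, so add 'yay': 'uvexovoyay'.

uvexovoyay


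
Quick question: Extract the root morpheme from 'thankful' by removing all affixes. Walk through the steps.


Remove suffix '-ful' from 'thankful' to get root 'thank'.

thank


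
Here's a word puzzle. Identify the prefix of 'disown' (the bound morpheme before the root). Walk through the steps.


The word 'disown' = 'dis' (prefix) + 'own' (root). The prefix is 'dis'.

dis


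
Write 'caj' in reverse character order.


Reverse 'caj' character by character: 'jac'.

jac


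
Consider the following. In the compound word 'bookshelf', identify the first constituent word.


Split 'bookshelf' into 'book' + 'shelf'. The first part is 'book'.

book


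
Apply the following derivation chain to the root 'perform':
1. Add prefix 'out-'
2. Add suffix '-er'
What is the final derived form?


Step 1: Add prefix 'out-' to 'perform' = 'outperform'
Step 2: Add suffix '-er' to 'outperform' = 'outperformer'

outperformer


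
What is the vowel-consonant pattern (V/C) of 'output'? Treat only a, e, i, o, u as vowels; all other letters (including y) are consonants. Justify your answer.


Letter mapping: o = V, u = V, t = C, p = C, u = V, t = C.

VVCCVC


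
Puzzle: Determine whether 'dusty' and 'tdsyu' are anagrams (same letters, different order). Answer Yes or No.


Sorted letters of 'dusty': 'dstuy'
Sorted letters of 'tdsyu': 'dstuy'
They match.

Yes


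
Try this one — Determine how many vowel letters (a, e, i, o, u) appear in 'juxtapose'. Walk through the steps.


Vowels in 'juxtapose': u, a, o, e = 4 vowels.

4


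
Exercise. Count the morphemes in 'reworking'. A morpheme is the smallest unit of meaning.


Decomposition: re- (prefix) + work (root) + -ing (suffix) = 3 morpheme(s)

3 morphemes


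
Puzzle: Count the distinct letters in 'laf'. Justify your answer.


Unique letters in 'laf': {a, f, l} = 3 distinct letters.

3


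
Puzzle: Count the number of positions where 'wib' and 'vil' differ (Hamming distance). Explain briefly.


Alignment:
Position 1: 'w' vs 'v' = DIFFER
Position 2: 'i' vs 'i' = match
Position 3: 'b' vs 'l' = DIFFER
Total differences: 2

2


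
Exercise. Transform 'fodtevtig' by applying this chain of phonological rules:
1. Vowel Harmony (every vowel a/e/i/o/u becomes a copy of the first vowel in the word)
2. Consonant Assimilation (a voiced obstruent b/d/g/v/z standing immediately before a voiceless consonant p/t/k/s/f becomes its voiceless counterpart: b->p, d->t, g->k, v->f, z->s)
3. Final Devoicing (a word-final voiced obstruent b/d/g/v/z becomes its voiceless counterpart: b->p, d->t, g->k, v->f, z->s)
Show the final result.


Starting form: 'fodtevtig'
Rule 1: Vowel Harmony: all vowels become 'o' (matching first vowel). 'fodtevtig' -> 'fodtovtog'
Rule 2: Consonant Assimilation: voiced obstruent before voiceless consonant becomes voiceless ('dt' -> 'tt', 'vt' -> 'ft'). 'fodtovtog' -> 'fottoftog'
Rule 3: Final Devoicing: word-final voiced obstruent 'g' becomes voiceless 'k'. 'fottoftog' -> 'fottoftok'
Final form: 'fottoftok'

fottoftok


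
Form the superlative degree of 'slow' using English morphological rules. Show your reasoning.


Apply superlative formation (add -est): 'slow' -> 'slowest'.

slowest


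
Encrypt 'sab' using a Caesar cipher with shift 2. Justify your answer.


Shift each letter by 2: s -> u, a -> c, b -> d. Result: 'ucd'.

ucd


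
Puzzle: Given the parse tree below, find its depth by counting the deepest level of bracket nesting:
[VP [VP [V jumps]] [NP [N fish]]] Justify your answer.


Count bracket nesting levels:
'[' at pos 0: depth = 1
'[' at pos 4: depth = 2
'[' at pos 8: depth = 3
'[' at pos 19: depth = 2
'[' at pos 23: depth = 3
Maximum depth reached: 3

3


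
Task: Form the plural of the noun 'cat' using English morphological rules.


Apply rule: Add -s. 'cat' becomes 'cats'.

cats


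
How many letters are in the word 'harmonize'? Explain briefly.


Spell out 'harmonize' and number each letter: h(1), a(2), r(3), m(4), o(5), n(6), i(7), z(8), e(9). Total: 9 letters.

9


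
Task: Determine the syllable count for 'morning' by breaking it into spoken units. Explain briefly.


Break 'morning' into syllables: morn-ing -> morn | ing = 2 syllables

2 syllables


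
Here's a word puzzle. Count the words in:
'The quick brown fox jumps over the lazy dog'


Split into words: The | quick | brown | fox | jumps | over | the | lazy | dog = 9 words.

9


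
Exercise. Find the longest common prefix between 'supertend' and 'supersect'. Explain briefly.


Compare from the start: 5 characters match: 'super'. Mismatch at position 6: 't' vs 's'.

super


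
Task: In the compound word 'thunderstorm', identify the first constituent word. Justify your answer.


Split 'thunderstorm' into 'thunder' + 'storm'. The first part is 'thunder'.

thunder


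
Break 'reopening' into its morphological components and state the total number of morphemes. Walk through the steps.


Step 1: Identify prefix: 're' (meaning: again)
Step 2: Identify root: 'open'
Step 3: Identify suffix(es): 'ing'
Decomposition: re- (prefix: again) + open (root) + -ing (suffix: ongoing action)
Total morphemes: 3

3 morphemes (re- (prefix: again) + open (root) + -ing (suffix: ongoing action))


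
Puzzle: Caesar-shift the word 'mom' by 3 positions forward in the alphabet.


Shift each letter by 3: m -> p, o -> r, m -> p. Result: 'prp'.

prp


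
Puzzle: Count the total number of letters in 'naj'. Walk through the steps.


Spell out 'naj' and number each letter: n(1), a(2), j(3). Total: 3 letters.

3


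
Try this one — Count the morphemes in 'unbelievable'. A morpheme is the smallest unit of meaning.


Decomposition: un- (prefix) + believe (root) + -able (suffix) = 3 morpheme(s)

3 morphemes


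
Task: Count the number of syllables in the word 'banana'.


Break 'banana' into syllables: ba-na-na -> ba | na | na = 3 syllables

3 syllables


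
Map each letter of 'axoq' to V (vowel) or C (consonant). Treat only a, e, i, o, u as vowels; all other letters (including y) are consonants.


Letter mapping: a = V, x = C, o = V, q = C.

VCVC


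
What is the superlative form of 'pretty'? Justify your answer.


Apply superlative formation (consonant + y: change y to i, add -est): 'pretty' -> 'prettiest'.

prettiest


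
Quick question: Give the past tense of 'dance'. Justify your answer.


Apply rule: Add -d (word ends in -e). 'dance' becomes 'danced'.

danced


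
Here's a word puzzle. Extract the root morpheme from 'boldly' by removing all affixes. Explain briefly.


Remove suffix '-ly' from 'boldly' to get root 'bold'.

bold


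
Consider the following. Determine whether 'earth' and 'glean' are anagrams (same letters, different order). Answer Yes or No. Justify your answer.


Sorted letters of 'earth': 'aehrt'
Sorted letters of 'glean': 'aegln'
They do not match.

No


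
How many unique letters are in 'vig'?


Unique letters in 'vig': {g, i, v} = 3 distinct letters.

3


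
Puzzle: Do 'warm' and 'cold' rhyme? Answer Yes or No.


Rime (stressed vowel + following sounds) of 'warm': -arm = /ɔːrm/
Rime of 'cold': -old = /oʊld/
/ɔːrm/ and /oʊld/ are different ending sounds, so the words do not rhyme.

No


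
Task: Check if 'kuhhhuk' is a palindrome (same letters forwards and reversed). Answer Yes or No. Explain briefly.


Forward: 'kuhhhuk'
Reversed: 'kuhhhuk'
They are identical.

Yes


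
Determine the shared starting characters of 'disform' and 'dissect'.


Compare from the start: 3 characters match: 'dis'. Mismatch at position 4: 'f' vs 's'.

dis


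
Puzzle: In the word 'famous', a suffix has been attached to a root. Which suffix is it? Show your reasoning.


The word 'famous' = 'fame' (root) + '-ous' (suffix). The suffix is '-ous'.

ous


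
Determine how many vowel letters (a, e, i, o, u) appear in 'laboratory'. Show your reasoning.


Vowels in 'laboratory': a, o, a, o = 4 vowels.

4


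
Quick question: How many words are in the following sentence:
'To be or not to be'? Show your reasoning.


Split into words: To | be | or | not | to | be = 6 words.

6


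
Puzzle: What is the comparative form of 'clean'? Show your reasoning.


Apply comparative formation (add -er): 'clean' -> 'cleaner'.

cleaner


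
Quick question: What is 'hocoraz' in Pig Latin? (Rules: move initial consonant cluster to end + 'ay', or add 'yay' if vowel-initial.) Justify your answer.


'hocoraz': move consonant cluster 'h' to end and add 'ay': 'ocorazhay'.

ocorazhay


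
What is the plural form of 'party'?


Apply rule: Change -y to -ies (consonant + y). 'party' becomes 'parties'.

parties


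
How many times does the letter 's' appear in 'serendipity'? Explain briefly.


Letter 's' in 'serendipity': found at position(s) 1 = 1 occurrence(s).

1


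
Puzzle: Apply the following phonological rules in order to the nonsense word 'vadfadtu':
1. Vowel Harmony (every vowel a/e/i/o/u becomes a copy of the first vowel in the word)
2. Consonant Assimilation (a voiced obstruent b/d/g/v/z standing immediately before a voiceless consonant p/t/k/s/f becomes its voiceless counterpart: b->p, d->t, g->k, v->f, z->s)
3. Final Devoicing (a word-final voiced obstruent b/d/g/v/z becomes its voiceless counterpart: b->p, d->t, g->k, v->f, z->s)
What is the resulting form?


Starting form: 'vadfadtu'
Rule 1: Vowel Harmony: all vowels become 'a' (matching first vowel). 'vadfadtu' -> 'vadfadta'
Rule 2: Consonant Assimilation: voiced obstruent before voiceless consonant becomes voiceless ('df' -> 'tf', 'dt' -> 'tt'). 'vadfadta' -> 'vatfatta'
Rule 3: Final Devoicing: the word ends in the vowel 'a', not a consonant. No change.
Final form: 'vatfatta'

vatfatta


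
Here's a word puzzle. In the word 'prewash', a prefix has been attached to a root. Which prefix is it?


The word 'prewash' = 'pre' (prefix) + 'wash' (root). The prefix is 'pre'.

pre


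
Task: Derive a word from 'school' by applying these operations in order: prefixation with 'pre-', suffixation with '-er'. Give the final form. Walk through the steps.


Step 1: Add prefix 'pre-' to 'school' = 'preschool'
Step 2: Add suffix '-er' to 'preschool' = 'preschooler'

preschooler


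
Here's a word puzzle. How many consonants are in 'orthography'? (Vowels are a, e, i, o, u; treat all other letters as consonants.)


Consonants in 'orthography': r, t, h, g, r, p, h, y = 8 consonants.

8


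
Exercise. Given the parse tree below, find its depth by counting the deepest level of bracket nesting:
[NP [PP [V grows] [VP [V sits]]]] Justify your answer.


Count bracket nesting levels:
'[' at pos 0: depth = 1
'[' at pos 4: depth = 2
'[' at pos 8: depth = 3
'[' at pos 18: depth = 3
'[' at pos 22: depth = 4
Maximum depth reached: 4

4


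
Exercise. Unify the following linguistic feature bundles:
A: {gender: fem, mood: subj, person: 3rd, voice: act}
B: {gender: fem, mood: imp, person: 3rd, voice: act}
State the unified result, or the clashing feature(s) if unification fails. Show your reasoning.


Compare features:
gender: A=fem vs B=fem -> unified: fem
mood: A=subj vs B=imp -> CLASH
person: A=3rd vs B=3rd -> unified: 3rd
voice: A=act vs B=act -> unified: act
Clash detected on feature 'mood' (subj vs imp); unification fails.

CLASH on 'mood' (subj vs imp)


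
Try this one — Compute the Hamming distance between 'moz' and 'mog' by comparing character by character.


Alignment:
Position 1: 'm' vs 'm' = match
Position 2: 'o' vs 'o' = match
Position 3: 'z' vs 'g' = DIFFER
Total differences: 1

1


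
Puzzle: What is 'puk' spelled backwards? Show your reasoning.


Reverse 'puk' character by character: 'kup'.

kup


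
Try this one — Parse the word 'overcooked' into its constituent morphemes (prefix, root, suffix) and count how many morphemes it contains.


Step 1: Identify prefix: 'over' (meaning: excessively)
Step 2: Identify root: 'cook'
Step 3: Identify suffix(es): 'ed'
Decomposition: over- (prefix: excessively) + cook (root) + -ed (suffix: past)
Total morphemes: 3

3 morphemes (over- (prefix: excessively) + cook (root) + -ed (suffix: past))


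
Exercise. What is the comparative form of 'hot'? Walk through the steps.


Apply comparative formation (double final consonant, add -er): 'hot' -> 'hotter'.

hotter


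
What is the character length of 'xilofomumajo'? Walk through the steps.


Spell out 'xilofomumajo' and number each letter: x(1), i(2), l(3), o(4), f(5), o(6), m(7), u(8), m(9), a(10), j(11), o(12). Total: 12 letters.

12


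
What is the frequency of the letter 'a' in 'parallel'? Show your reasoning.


Letter 'a' in 'parallel': found at position(s) 2, 4 = 2 occurrence(s).

2


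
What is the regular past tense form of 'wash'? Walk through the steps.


Apply rule: Add -ed. 'wash' becomes 'washed'.

washed


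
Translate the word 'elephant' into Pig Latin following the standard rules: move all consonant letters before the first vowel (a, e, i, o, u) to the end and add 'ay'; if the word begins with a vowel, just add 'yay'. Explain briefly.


'elephant' starts with a vowel, so add 'yay': 'elephantyay'.

elephantyay


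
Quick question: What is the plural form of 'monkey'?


Apply rule: Add -s. 'monkey' becomes 'monkeys'.

monkeys


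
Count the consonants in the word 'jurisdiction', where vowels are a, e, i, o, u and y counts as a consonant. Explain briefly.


Consonants in 'jurisdiction': j, r, s, d, c, t, n = 7 consonants.

7


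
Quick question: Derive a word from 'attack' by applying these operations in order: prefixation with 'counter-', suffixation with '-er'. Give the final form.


Step 1: Add prefix 'counter-' to 'attack' = 'counterattack'
Step 2: Add suffix '-er' to 'counterattack' = 'counterattacker'

counterattacker


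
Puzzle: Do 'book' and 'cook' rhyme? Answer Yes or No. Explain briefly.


Rime (stressed vowel + following sounds) of 'book': -ook = /ʊk/
Rime of 'cook': -ook = /ʊk/
/ʊk/ and /ʊk/ are the same ending sound, so the words rhyme.

Yes


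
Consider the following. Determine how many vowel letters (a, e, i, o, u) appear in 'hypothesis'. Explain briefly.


Vowels in 'hypothesis': o, e, i = 3 vowels.

3


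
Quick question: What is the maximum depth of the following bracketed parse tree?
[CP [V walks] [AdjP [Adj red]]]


Count bracket nesting levels:
'[' at pos 0: depth = 1
'[' at pos 4: depth = 2
'[' at pos 14: depth = 2
'[' at pos 20: depth = 3
Maximum depth reached: 3

3


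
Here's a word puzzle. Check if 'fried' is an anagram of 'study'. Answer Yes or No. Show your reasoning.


Sorted letters of 'fried': 'defir'
Sorted letters of 'study': 'dstuy'
They do not match.

No


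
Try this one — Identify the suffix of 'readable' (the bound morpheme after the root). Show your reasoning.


The word 'readable' = 'read' (root) + '-able' (suffix). The suffix is '-able'.

able


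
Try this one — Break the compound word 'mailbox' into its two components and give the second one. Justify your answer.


Split 'mailbox' into 'mail' + 'box'. The second part is 'box'.

box


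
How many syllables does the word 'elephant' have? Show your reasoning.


Break 'elephant' into syllables: el-e-phant -> el | e | phant = 3 syllables

3 syllables


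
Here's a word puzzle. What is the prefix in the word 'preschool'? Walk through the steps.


The word 'preschool' = 'pre' (prefix) + 'school' (root). The prefix is 'pre'.

pre


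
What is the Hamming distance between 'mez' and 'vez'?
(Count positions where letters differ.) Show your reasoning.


Alignment:
Position 1: 'm' vs 'v' = DIFFER
Position 2: 'e' vs 'e' = match
Position 3: 'z' vs 'z' = match
Total differences: 1

1


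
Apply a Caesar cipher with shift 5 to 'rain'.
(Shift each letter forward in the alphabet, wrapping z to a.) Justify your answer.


Shift each letter by 5: r -> w, a -> f, i -> n, n -> s. Result: 'wfns'.

wfns


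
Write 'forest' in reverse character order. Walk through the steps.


Reverse 'forest' character by character: 'tserof'.

tserof


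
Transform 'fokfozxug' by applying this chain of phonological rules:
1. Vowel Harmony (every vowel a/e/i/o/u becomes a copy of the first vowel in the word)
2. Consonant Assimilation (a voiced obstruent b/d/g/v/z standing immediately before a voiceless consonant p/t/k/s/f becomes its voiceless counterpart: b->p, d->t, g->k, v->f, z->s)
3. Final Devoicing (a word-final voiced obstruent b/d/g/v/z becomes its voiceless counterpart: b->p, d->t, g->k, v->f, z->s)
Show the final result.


Starting form: 'fokfozxug'
Rule 1: Vowel Harmony: all vowels become 'o' (matching first vowel). 'fokfozxug' -> 'fokfozxog'
Rule 2: Consonant Assimilation: no voiced obstruent (b/d/g/v/z) stands immediately before a voiceless consonant (p/t/k/s/f). No change.
Rule 3: Final Devoicing: word-final voiced obstruent 'g' becomes voiceless 'k'. 'fokfozxog' -> 'fokfozxok'
Final form: 'fokfozxok'

fokfozxok


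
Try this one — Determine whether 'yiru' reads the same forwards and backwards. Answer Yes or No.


Forward: 'yiru'
Reversed: 'uriy'
They differ.

No


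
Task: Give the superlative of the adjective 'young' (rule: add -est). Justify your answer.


Apply superlative formation (add -est): 'young' -> 'youngest'.

youngest


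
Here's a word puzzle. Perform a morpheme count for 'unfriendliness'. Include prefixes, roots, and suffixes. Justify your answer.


Decomposition: un- (prefix) + friend (root) + -ly (suffix) + -ness (suffix) = 4 morpheme(s)

4 morphemes


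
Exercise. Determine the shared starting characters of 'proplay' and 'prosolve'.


Compare from the start: 3 characters match: 'pro'. Mismatch at position 4: 'p' vs 's'.

pro


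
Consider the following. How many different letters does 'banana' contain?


Unique letters in 'banana': {a, b, n} = 3 distinct letters.

3


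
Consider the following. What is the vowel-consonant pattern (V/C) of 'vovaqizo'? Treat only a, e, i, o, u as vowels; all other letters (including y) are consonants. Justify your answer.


Letter mapping: v = C, o = V, v = C, a = V, q = C, i = V, z = C, o = V.

CVCVCVCV


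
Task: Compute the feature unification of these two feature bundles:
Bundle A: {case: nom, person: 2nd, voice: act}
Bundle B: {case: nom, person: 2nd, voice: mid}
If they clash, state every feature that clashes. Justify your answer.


Compare features:
case: A=nom vs B=nom -> unified: nom
person: A=2nd vs B=2nd -> unified: 2nd
voice: A=act vs B=mid -> CLASH
Clash detected on feature 'voice' (act vs mid); unification fails.

CLASH on 'voice' (act vs mid)


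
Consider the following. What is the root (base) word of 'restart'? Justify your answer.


Remove prefix 're' from 'restart' to get root 'start'.

start


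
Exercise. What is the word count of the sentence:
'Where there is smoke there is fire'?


Split into words: Where | there | is | smoke | there | is | fire = 7 words.

7


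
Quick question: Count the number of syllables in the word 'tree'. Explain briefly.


Break 'tree' into syllables: tree -> tree = 1 syllable

1 syllable


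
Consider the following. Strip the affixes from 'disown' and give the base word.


Remove prefix 'dis' from 'disown' to get root 'own'.

own


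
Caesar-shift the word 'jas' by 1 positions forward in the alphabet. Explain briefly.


Shift each letter by 1: j -> k, a -> b, s -> t. Result: 'kbt'.

kbt


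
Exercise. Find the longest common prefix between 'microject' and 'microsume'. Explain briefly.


Compare from the start: 5 characters match: 'micro'. Mismatch at position 6: 'j' vs 's'.

micro


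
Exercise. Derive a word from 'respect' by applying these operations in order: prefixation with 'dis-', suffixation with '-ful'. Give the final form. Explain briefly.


Step 1: Add prefix 'dis-' to 'respect' = 'disrespect'
Step 2: Add suffix '-ful' to 'disrespect' = 'disrespectful'

disrespectful


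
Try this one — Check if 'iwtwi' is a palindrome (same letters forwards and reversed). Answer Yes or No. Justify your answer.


Forward: 'iwtwi'
Reversed: 'iwtwi'
They are identical.

Yes


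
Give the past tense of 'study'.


Apply rule: Change -y to -ied. 'study' becomes 'studied'.

studied


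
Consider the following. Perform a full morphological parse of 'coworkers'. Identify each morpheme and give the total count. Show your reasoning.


Step 1: Identify prefix: 'co' (meaning: together)
Step 2: Identify root: 'work'
Step 3: Identify suffix(es): 'er, s'
Decomposition: co- (prefix: together) + work (root) + -er (suffix: one who) + -s (plural)
Total morphemes: 4

4 morphemes (co- (prefix: together) + work (root) + -er (suffix: one who) + -s (plural))


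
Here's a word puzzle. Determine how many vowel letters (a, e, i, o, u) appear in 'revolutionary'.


Vowels in 'revolutionary': e, o, u, i, o, a = 6 vowels.

6


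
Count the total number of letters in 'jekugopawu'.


Spell out 'jekugopawu' and number each letter: j(1), e(2), k(3), u(4), g(5), o(6), p(7), a(8), w(9), u(10). Total: 10 letters.

10


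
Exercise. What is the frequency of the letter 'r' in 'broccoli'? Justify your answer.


Letter 'r' in 'broccoli': found at position(s) 2 = 1 occurrence(s).

1


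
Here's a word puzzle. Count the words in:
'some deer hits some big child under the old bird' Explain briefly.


Split into words: some | deer | hits | some | big | child | under | the | old | bird = 10 words.

10


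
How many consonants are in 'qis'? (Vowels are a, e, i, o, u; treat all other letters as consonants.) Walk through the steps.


Consonants in 'qis': q, s = 2 consonants.

2


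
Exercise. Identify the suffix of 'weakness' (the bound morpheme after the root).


The word 'weakness' = 'weak' (root) + '-ness' (suffix). The suffix is '-ness'.

ness


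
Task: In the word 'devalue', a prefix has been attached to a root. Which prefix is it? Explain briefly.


The word 'devalue' = 'de' (prefix) + 'value' (root). The prefix is 'de'.

de


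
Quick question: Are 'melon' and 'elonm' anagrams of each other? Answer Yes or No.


Sorted letters of 'melon': 'elmno'
Sorted letters of 'elonm': 'elmno'
They match.

Yes


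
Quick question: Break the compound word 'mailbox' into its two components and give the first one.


Split 'mailbox' into 'mail' + 'box'. The first part is 'mail'.

mail


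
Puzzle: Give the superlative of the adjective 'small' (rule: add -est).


Apply superlative formation (add -est): 'small' -> 'smallest'.

smallest


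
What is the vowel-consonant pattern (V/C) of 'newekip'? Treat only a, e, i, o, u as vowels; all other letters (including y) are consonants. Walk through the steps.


Letter mapping: n = C, e = V, w = C, e = V, k = C, i = V, p = C.

CVCVCVC


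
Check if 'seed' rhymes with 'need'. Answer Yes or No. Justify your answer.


Rime (stressed vowel + following sounds) of 'seed': -eed = /iːd/
Rime of 'need': -eed = /iːd/
/iːd/ and /iːd/ are the same ending sound, so the words rhyme.

Yes


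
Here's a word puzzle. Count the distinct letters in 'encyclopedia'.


Unique letters in 'encyclopedia': {a, c, d, e, i, l, n, o, p, y} = 10 distinct letters.

10


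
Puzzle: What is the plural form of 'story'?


Apply rule: Change -y to -ies (consonant + y). 'story' becomes 'stories'.

stories


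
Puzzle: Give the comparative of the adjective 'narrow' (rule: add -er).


Apply comparative formation (add -er): 'narrow' -> 'narrower'.

narrower


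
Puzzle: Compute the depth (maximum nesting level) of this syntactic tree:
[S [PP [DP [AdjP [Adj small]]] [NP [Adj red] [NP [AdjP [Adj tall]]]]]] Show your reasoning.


Count bracket nesting levels:
'[' at pos 0: depth = 1
'[' at pos 3: depth = 2
'[' at pos 7: depth = 3
'[' at pos 11: depth = 4
'[' at pos 17: depth = 5
'[' at pos 31: depth = 3
'[' at pos 35: depth = 4
'[' at pos 45: depth = 4
'[' at pos 49: depth = 5
'[' at pos 55: depth = 6
Maximum depth reached: 6

6


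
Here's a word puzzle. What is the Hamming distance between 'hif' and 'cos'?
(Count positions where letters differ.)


Alignment:
Position 1: 'h' vs 'c' = DIFFER
Position 2: 'i' vs 'o' = DIFFER
Position 3: 'f' vs 's' = DIFFER
Total differences: 3

3


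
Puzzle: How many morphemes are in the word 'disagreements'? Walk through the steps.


Decomposition: dis- (prefix) + agree (root) + -ment (suffix) + -s (plural) = 4 morpheme(s)

4 morphemes


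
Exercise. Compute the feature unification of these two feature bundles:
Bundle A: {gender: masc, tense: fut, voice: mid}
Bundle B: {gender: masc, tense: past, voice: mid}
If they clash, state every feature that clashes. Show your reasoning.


Compare features:
gender: A=masc vs B=masc -> unified: masc
tense: A=fut vs B=past -> CLASH
voice: A=mid vs B=mid -> unified: mid
Clash detected on feature 'tense' (fut vs past); unification fails.

CLASH on 'tense' (fut vs past)


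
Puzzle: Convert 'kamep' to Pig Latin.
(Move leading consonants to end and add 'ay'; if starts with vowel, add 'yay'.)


'kamep': move consonant cluster 'k' to end and add 'ay': 'amepkay'.

amepkay


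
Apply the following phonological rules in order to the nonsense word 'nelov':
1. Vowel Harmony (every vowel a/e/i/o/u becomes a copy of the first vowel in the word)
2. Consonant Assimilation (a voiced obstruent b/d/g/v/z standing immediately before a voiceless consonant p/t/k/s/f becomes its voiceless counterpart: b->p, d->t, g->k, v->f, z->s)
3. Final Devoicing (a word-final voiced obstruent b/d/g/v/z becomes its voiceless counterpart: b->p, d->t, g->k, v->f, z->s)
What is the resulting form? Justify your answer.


Starting form: 'nelov'
Rule 1: Vowel Harmony: all vowels become 'e' (matching first vowel). 'nelov' -> 'nelev'
Rule 2: Consonant Assimilation: no voiced obstruent (b/d/g/v/z) stands immediately before a voiceless consonant (p/t/k/s/f). No change.
Rule 3: Final Devoicing: word-final voiced obstruent 'v' becomes voiceless 'f'. 'nelev' -> 'nelef'
Final form: 'nelef'

nelef


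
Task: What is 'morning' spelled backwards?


Reverse 'morning' character by character: 'gninrom'.

gninrom


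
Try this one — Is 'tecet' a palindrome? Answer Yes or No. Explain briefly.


Forward: 'tecet'
Reversed: 'tecet'
They are identical.

Yes


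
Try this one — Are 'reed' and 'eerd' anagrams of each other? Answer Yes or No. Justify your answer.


Sorted letters of 'reed': 'deer'
Sorted letters of 'eerd': 'deer'
They match.

Yes


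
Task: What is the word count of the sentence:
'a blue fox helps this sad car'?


Split into words: a | blue | fox | helps | this | sad | car = 7 words.

7


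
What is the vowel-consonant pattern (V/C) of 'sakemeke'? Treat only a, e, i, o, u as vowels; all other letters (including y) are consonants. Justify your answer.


Letter mapping: s = C, a = V, k = C, e = V, m = C, e = V, k = C, e = V.

CVCVCVCV


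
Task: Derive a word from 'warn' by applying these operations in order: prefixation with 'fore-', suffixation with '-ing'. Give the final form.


Step 1: Add prefix 'fore-' to 'warn' = 'forewarn'
Step 2: Add suffix '-ing' to 'forewarn' = 'forewarning'

forewarning


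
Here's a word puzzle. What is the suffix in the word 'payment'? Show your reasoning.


The word 'payment' = 'pay' (root) + '-ment' (suffix). The suffix is '-ment'.

ment


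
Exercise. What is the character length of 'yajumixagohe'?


Spell out 'yajumixagohe' and number each letter: y(1), a(2), j(3), u(4), m(5), i(6), x(7), a(8), g(9), o(10), h(11), e(12). Total: 12 letters.

12


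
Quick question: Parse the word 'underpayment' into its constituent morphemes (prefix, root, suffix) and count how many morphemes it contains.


Step 1: Identify prefix: 'under' (meaning: beneath/insufficient)
Step 2: Identify root: 'pay'
Step 3: Identify suffix(es): 'ment'
Decomposition: under- (prefix: beneath/insufficient) + pay (root) + -ment (suffix: action/result)
Total morphemes: 3

3 morphemes (under- (prefix: beneath/insufficient) + pay (root) + -ment (suffix: action/result))


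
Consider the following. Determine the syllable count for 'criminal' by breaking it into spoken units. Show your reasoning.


Break 'criminal' into syllables: crim-i-nal -> crim | i | nal = 3 syllables

3 syllables


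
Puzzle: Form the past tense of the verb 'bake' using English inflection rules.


Apply rule: Add -d (word ends in -e). 'bake' becomes 'baked'.

baked


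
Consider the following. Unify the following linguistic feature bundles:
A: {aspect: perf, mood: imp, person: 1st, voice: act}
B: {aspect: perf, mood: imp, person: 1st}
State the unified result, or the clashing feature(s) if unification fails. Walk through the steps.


Compare features:
aspect: A=perf vs B=perf -> unified: perf
mood: A=imp vs B=imp -> unified: imp
person: A=1st vs B=1st -> unified: 1st
voice: A=act vs B=_ -> unified: act
No clashes found.

Unified: {aspect: perf, mood: imp, person: 1st, voice: act}


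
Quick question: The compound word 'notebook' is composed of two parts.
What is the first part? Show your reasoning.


Split 'notebook' into 'note' + 'book'. The first part is 'note'.

note


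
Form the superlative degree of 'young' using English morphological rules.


Apply superlative formation (add -est): 'young' -> 'youngest'.

youngest


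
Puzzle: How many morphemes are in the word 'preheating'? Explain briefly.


Decomposition: pre- (prefix) + heat (root) + -ing (suffix) = 3 morpheme(s)

3 morphemes


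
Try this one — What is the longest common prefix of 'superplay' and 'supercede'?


Compare from the start: 5 characters match: 'super'. Mismatch at position 6: 'p' vs 'c'.

super


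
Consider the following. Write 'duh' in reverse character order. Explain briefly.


Reverse 'duh' character by character: 'hud'.

hud


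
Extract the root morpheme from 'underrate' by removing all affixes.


Remove prefix 'under' from 'underrate' to get root 'rate'.

rate


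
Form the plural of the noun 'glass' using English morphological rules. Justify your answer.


Apply rule: Add -es (sibilant/fricative ending). 'glass' becomes 'glasses'.

glasses


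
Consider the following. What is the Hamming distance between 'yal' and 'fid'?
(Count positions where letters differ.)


Alignment:
Position 1: 'y' vs 'f' = DIFFER
Position 2: 'a' vs 'i' = DIFFER
Position 3: 'l' vs 'd' = DIFFER
Total differences: 3

3


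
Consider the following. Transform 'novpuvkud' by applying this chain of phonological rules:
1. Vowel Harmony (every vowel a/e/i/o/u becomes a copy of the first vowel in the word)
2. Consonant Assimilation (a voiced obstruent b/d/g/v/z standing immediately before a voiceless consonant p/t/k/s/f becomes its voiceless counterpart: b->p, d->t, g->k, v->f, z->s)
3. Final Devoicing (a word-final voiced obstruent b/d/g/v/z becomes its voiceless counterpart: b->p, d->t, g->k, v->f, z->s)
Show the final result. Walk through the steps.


Starting form: 'novpuvkud'
Rule 1: Vowel Harmony: all vowels become 'o' (matching first vowel). 'novpuvkud' -> 'novpovkod'
Rule 2: Consonant Assimilation: voiced obstruent before voiceless consonant becomes voiceless ('vp' -> 'fp', 'vk' -> 'fk'). 'novpovkod' -> 'nofpofkod'
Rule 3: Final Devoicing: word-final voiced obstruent 'd' becomes voiceless 't'. 'nofpofkod' -> 'nofpofkot'
Final form: 'nofpofkot'

nofpofkot


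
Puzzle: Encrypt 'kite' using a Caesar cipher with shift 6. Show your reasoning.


Shift each letter by 6: k -> q, i -> o, t -> z, e -> k. Result: 'qozk'.

qozk


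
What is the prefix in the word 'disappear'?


The word 'disappear' = 'dis' (prefix) + 'appear' (root). The prefix is 'dis'.

dis


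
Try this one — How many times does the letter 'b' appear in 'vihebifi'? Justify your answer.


Letter 'b' in 'vihebifi': found at position(s) 5 = 1 occurrence(s).

1


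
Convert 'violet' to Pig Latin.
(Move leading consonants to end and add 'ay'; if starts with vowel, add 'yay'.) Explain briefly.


'violet': move consonant cluster 'v' to end and add 'ay': 'ioletvay'.

ioletvay


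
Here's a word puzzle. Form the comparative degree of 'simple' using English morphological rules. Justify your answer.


Apply comparative formation (ends in e: add -r): 'simple' -> 'simpler'.

simpler


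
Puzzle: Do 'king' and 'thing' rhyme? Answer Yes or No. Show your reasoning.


Rime (stressed vowel + following sounds) of 'king': -ing = /ɪŋ/
Rime of 'thing': -ing = /ɪŋ/
/ɪŋ/ and /ɪŋ/ are the same ending sound, so the words rhyme.

Yes


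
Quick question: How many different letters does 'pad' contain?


Unique letters in 'pad': {a, d, p} = 3 distinct letters.

3


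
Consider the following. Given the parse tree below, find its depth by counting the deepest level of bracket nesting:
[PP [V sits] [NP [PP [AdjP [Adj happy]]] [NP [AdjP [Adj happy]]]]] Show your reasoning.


Count bracket nesting levels:
'[' at pos 0: depth = 1
'[' at pos 4: depth = 2
'[' at pos 13: depth = 2
'[' at pos 17: depth = 3
'[' at pos 21: depth = 4
'[' at pos 27: depth = 5
'[' at pos 41: depth = 3
'[' at pos 45: depth = 4
'[' at pos 51: depth = 5
Maximum depth reached: 5

5


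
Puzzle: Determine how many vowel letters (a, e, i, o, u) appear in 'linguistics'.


Vowels in 'linguistics': i, u, i, i = 4 vowels.

4


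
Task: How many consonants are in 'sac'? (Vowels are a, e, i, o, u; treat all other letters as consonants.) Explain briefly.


Consonants in 'sac': s, c = 2 consonants.

2


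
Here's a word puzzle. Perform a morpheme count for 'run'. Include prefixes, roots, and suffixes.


Decomposition: run (free morpheme) = 1 morpheme(s)

1 morphemes


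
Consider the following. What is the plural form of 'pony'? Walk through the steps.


Apply rule: Change -y to -ies (consonant + y). 'pony' becomes 'ponies'.

ponies


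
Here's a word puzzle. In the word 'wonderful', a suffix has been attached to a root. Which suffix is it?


The word 'wonderful' = 'wonder' (root) + '-ful' (suffix). The suffix is '-ful'.

ful


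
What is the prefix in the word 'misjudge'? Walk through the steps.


The word 'misjudge' = 'mis' (prefix) + 'judge' (root). The prefix is 'mis'.

mis


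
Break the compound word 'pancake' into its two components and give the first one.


Split 'pancake' into 'pan' + 'cake'. The first part is 'pan'.

pan


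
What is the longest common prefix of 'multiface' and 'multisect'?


Compare from the start: 5 characters match: 'multi'. Mismatch at position 6: 'f' vs 's'.

multi


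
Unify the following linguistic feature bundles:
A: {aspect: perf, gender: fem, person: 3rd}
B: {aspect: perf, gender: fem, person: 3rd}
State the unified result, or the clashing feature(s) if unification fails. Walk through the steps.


Compare features:
aspect: A=perf vs B=perf -> unified: perf
gender: A=fem vs B=fem -> unified: fem
person: A=3rd vs B=3rd -> unified: 3rd
No clashes found.

Unified: {aspect: perf, gender: fem, person: 3rd}


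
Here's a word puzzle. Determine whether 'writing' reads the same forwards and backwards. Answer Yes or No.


Forward: 'writing'
Reversed: 'gnitirw'
They differ.

No


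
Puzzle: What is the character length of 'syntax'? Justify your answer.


Spell out 'syntax' and number each letter: s(1), y(2), n(3), t(4), a(5), x(6). Total: 6 letters.

6


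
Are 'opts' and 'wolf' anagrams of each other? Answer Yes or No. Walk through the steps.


Sorted letters of 'opts': 'opst'
Sorted letters of 'wolf': 'flow'
They do not match.

No


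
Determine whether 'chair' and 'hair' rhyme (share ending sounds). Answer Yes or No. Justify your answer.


Rime (stressed vowel + following sounds) of 'chair': -air = /ɛər/
Rime of 'hair': -air = /ɛər/
/ɛər/ and /ɛər/ are the same ending sound, so the words rhyme.

Yes


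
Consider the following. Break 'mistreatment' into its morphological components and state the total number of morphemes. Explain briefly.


Step 1: Identify prefix: 'mis' (meaning: wrongly)
Step 2: Identify root: 'treat'
Step 3: Identify suffix(es): 'ment'
Decomposition: mis- (prefix: wrongly) + treat (root) + -ment (suffix: action/result)
Total morphemes: 3

3 morphemes (mis- (prefix: wrongly) + treat (root) + -ment (suffix: action/result))


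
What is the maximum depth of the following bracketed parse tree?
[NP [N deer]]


Count bracket nesting levels:
'[' at pos 0: depth = 1
'[' at pos 4: depth = 2
Maximum depth reached: 2

2


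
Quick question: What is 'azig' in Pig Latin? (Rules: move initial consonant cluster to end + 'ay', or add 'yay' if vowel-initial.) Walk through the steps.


'azig' starts with a vowel, so add 'yay': 'azigyay'.

azigyay


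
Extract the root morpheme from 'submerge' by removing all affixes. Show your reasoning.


Remove prefix 'sub' from 'submerge' to get root 'merge'.

merge


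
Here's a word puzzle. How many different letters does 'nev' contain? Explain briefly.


Unique letters in 'nev': {e, n, v} = 3 distinct letters.

3
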